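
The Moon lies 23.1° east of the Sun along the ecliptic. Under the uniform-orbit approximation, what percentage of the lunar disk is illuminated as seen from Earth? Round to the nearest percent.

cos 23.1° = 0.920, so f = (1 − 0.920)/2 = 0.040, i.e. 4%.

4%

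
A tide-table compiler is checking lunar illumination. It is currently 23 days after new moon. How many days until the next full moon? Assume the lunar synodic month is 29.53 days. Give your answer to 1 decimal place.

Full moon occurs at elongation 180°, i.e. at age 29.53 × 180/360 = 14.765 d.
Already past this cycle's full moon; the next is at 14.765 + 29.53 = 44.295 d, so 44.295 − 23 = 21.295 days.

21.3 days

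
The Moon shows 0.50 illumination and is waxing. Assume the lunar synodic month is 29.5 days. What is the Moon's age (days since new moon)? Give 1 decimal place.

7.4 days

From f = (1 − cos θ)/2: cos θ = 1 − 2×0.50 = 0.000; arccos → 90.0°.
The Moon is waxing (0°–180°), so θ = 90.0° directly.
Age = 29.5 × 90.0°/360° ≈ 7.38 days.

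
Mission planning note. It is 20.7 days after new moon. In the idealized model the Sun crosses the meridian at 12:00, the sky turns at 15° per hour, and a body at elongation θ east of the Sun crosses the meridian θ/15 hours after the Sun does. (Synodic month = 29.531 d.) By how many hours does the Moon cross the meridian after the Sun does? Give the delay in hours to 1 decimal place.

The Moon has covered 20.7/29.531 of its cycle, so θ ≈ 360° × 20.7/29.531 = 252.3°.
At 15° of sky rotation per hour, 252.3° corresponds to a 16.82 h lag.
So the Moon crosses the meridian 16.82 h after the Sun.

16.8 h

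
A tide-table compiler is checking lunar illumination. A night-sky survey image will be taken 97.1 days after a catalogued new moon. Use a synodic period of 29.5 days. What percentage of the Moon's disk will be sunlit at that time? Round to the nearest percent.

97.1/29.5 = 3.292 lunations, so 3 complete cycles and 8.60 d into the next.
Elongation θ = 360° × 8.60/29.5 ≈ 104.9°.
Illuminated fraction = (1 − cos 104.9°)/2 = (1 − (-0.258))/2 ≈ 0.629, so 63%.

63%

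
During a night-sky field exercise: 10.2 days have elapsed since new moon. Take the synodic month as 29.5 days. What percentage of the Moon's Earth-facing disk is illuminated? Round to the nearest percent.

78%

Elongation θ = 360° × 10.2/29.5 ≈ 124.5°.
cos 124.5° = (-0.566), so f = (1 − (-0.566))/2 = 0.783, so 78%.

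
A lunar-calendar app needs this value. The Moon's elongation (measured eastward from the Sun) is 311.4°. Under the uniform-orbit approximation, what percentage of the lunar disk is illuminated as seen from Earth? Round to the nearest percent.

Half-versine of 311.4°: (1 − 0.661)/2 = 0.169, i.e. 17%.

17%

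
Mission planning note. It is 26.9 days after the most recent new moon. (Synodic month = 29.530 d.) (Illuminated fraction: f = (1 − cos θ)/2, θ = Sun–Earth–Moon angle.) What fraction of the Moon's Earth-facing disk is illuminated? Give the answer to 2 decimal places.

Elongation θ = 360° × 26.9/29.530 ≈ 327.9°.
cos 327.9° = 0.847, so f = (1 − 0.847)/2 = 0.076.

0.08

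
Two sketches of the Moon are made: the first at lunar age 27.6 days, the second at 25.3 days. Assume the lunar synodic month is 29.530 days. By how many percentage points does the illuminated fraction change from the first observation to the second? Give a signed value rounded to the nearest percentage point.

θ₁ = 360° × 27.6/29.530 = 336.5°, f₁ = (1 − cos θ₁)/2 = 0.042.
θ₂ = 360° × 25.3/29.530 = 308.4°, f₂ = (1 − cos θ₂)/2 = 0.189.
Change = f₂ − f₁ = +0.148 → +15 percentage points.

+15 percentage points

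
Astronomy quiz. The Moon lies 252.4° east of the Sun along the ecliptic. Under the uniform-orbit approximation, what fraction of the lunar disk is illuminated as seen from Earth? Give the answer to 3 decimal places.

0.651

Half-versine of 252.4°: (1 − (-0.302))/2 = 0.651.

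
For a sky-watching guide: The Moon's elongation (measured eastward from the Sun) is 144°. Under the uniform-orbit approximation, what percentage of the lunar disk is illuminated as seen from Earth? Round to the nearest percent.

90%

cos 144° = (-0.809), so f = (1 − (-0.809))/2 = 0.905, i.e. 90%.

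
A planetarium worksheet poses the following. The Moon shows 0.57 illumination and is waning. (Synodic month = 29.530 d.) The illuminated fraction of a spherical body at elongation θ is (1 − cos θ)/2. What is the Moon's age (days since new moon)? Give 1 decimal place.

Invert f = (1 − cos θ)/2 to get cos θ = 1 − 2(0.57) = -0.140, hence θ₀ = arccos -0.140 = 98.0°.
Waning ⇒ past full, so θ = 360° − 98.0° = 262.0°.
Age = 29.530 × 262.0°/360° ≈ 21.49 days.

21.5 days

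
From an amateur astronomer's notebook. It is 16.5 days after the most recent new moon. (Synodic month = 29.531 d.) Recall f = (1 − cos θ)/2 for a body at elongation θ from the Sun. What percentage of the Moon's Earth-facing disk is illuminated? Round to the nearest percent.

97%

The Moon has covered 16.5/29.531 of its cycle, so θ ≈ 360° × 16.5/29.531 = 201.1°.
Illuminated fraction = (1 − cos 201.1°)/2 = (1 − (-0.933))/2 ≈ 0.966, so 97%.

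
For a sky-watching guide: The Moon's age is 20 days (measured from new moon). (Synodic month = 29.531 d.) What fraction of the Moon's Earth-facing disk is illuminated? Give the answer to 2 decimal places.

0.72

Phase angle: θ = 360°·(20 d)/(29.531 d) = 243.8°.
cos 243.8° = (-0.441), so f = (1 − (-0.441))/2 = 0.721.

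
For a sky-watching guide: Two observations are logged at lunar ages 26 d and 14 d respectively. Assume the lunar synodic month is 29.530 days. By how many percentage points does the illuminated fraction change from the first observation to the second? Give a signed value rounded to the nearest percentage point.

θ₁ = 360° × 26/29.530 = 317.0°, f₁ = (1 − cos θ₁)/2 = 0.135.
θ₂ = 360° × 14/29.530 = 170.7°, f₂ = (1 − cos θ₂)/2 = 0.993.
Change = f₂ − f₁ = +0.859 → +86 percentage points.

+86 pp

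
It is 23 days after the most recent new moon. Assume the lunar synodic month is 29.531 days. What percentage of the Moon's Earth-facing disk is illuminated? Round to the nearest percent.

The Moon has covered 23/29.531 of its cycle, so θ ≈ 360° × 23/29.531 = 280.4°.
cos 280.4° = 0.180, so f = (1 − 0.180)/2 = 0.410, so 41%.

41%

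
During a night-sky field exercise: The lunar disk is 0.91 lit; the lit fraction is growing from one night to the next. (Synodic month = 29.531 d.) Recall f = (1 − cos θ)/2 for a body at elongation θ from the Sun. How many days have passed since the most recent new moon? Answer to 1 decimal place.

11.9 days

cos θ = 1 − 2f = -0.820, giving a principal value of 145.1°.
The Moon is waxing (0°–180°), so θ = 145.1° directly.
At 360°/29.531 d per day, 145.1° corresponds to 11.90 days.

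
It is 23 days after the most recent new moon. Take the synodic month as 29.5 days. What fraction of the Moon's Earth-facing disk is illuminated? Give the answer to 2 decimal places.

0.41

Phase angle: θ = 360°·(23 d)/(29.5 d) = 280.7°.
Illuminated fraction = (1 − cos 280.7°)/2 = (1 − 0.185)/2 ≈ 0.407.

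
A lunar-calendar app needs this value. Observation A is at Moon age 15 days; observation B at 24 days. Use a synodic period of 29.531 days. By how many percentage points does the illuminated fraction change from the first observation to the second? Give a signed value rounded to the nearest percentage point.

-69 pp

θ₁ = 360° × 15/29.531 = 182.9°, f₁ = (1 − cos θ₁)/2 = 0.999.
θ₂ = 360° × 24/29.531 = 292.6°, f₂ = (1 − cos θ₂)/2 = 0.308.
Change = f₂ − f₁ = -0.691 → -69 percentage points.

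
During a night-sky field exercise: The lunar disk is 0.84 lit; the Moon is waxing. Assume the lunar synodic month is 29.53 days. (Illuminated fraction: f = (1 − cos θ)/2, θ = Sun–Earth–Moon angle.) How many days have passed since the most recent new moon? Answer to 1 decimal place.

Invert f = (1 − cos θ)/2 to get cos θ = 1 − 2(0.84) = -0.680, hence θ₀ = arccos -0.680 = 132.8°.
Before full moon the principal value applies: θ = 132.8°.
At 360°/29.53 d per day, 132.8° corresponds to 10.90 days.

10.9 days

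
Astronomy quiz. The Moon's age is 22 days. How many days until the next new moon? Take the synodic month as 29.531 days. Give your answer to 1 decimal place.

The next new moon completes the synodic month: 29.531 − 22 = 7.531 days.

7.5 days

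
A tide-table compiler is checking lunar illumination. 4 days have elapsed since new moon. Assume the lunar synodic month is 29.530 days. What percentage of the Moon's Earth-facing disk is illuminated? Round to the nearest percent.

Elongation θ = 360° × 4/29.530 ≈ 48.8°.
cos 48.8° = 0.659, so f = (1 − 0.659)/2 = 0.170, so 17%.

17%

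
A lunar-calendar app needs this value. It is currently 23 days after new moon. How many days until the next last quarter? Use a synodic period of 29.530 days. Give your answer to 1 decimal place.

Last quarter occurs at elongation 270°, i.e. at age 29.530 × 270/360 = 22.148 d.
This lunation's last quarter (22.148 d) has passed, so add one period: 51.678 − 23 = 28.678 days.

28.7 days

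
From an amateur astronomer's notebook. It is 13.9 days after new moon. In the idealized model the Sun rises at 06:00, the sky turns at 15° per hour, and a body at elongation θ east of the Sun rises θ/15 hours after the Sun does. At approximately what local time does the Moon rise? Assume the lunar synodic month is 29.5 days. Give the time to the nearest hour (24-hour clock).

Phase angle: θ = 360°·(13.9 d)/(29.5 d) = 169.6°.
The Moon trails the Sun by θ/15 = 169.6/15 ≈ 11.31 hours.
06:00 + 11.31 h ≈ 17:19 → 17:00 to the nearest hour.

17:00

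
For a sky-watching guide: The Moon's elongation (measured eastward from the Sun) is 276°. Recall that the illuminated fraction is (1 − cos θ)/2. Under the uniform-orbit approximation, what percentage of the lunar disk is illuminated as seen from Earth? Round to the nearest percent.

cos 276° = 0.105, so f = (1 − 0.105)/2 = 0.448, i.e. 45%.

45%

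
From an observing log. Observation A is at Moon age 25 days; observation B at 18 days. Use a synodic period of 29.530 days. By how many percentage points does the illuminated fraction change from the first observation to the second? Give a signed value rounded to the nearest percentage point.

θ₁ = 360° × 25/29.530 = 304.8°, f₁ = (1 − cos θ₁)/2 = 0.215.
θ₂ = 360° × 18/29.530 = 219.4°, f₂ = (1 − cos θ₂)/2 = 0.886.
Change = f₂ − f₁ = +0.671 → +67 percentage points.

+67 pp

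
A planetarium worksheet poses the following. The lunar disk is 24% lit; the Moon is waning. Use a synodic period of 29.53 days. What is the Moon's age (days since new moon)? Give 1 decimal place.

24.7 days

From f = (1 − cos θ)/2: cos θ = 1 − 2×0.24 = 0.520; arccos → 58.7°.
Waning ⇒ past full, so θ = 360° − 58.7° = 301.3°.
That fraction of the synodic month is 301.3/360 × 29.53 d ≈ 24.72 d.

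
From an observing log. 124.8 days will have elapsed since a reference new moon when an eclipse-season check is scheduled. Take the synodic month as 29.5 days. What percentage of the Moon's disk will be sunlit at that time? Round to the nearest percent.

124.8/29.5 = 4.231 lunations, so 4 complete cycles and 6.80 d into the next.
Phase angle: θ = 360°·(6.80 d)/(29.5 d) = 83.0°.
Illuminated fraction = (1 − cos 83.0°)/2 = (1 − 0.122)/2 ≈ 0.439, so 44%.

44%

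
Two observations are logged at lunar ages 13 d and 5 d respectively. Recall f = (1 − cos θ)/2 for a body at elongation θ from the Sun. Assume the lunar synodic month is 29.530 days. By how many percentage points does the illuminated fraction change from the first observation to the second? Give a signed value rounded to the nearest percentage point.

-71 pp

θ₁ = 360° × 13/29.530 = 158.5°, f₁ = (1 − cos θ₁)/2 = 0.965.
θ₂ = 360° × 5/29.530 = 61.0°, f₂ = (1 − cos θ₂)/2 = 0.257.
Change = f₂ − f₁ = -0.708 → -71 percentage points.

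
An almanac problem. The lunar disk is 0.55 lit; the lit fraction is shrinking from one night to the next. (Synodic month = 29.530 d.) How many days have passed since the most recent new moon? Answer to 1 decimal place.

cos θ = 1 − 2f = -0.100, giving a principal value of 95.7°.
A waning Moon lies in 180°–360°, so θ = 360° − 95.7° = 264.3°.
That fraction of the synodic month is 264.3/360 × 29.530 d ≈ 21.68 d.

21.7 days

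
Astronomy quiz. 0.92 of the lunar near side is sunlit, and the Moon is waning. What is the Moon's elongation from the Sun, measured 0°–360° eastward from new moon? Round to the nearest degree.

213°

From f = (1 − cos θ)/2: cos θ = 1 − 2×0.92 = -0.840; arccos → 147.1°.
Waning ⇒ past full, so θ = 360° − 147.1° = 212.9°.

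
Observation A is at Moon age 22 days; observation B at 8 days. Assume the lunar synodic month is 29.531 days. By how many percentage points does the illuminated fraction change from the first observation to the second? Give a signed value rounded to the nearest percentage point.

θ₁ = 360° × 22/29.531 = 268.2°, f₁ = (1 − cos θ₁)/2 = 0.516.
θ₂ = 360° × 8/29.531 = 97.5°, f₂ = (1 − cos θ₂)/2 = 0.565.
Change = f₂ − f₁ = +0.050 → +5 percentage points.

+5 percentage points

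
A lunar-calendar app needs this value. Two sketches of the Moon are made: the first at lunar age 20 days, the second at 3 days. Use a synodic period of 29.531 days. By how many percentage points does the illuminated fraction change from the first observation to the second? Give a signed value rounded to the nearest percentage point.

First observation: θ = 360°·20/29.531 = 243.8°, so f = 0.721.
Second observation: θ = 36.6°, f = 0.098.
Δf = 0.098 − 0.721 = -0.622, i.e. -62 pp.

-62 percentage points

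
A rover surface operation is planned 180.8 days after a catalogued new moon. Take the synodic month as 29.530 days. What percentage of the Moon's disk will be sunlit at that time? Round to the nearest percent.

180.8 d spans 6 complete synodic months (6 × 29.530 = 177.18 d) plus 3.62 d.
The Moon has covered 3.62/29.530 of its cycle, so θ ≈ 360° × 3.62/29.530 = 44.1°.
With cos θ = 0.718, the lit fraction is (1 − 0.718)/2 ≈ 0.141, so 14%.

14%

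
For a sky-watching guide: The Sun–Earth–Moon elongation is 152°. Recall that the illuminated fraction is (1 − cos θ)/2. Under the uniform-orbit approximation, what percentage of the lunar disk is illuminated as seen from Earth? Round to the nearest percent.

f = (1 − cos 152°)/2 = (1 − (-0.883))/2 ≈ 0.941, i.e. 94%.

94%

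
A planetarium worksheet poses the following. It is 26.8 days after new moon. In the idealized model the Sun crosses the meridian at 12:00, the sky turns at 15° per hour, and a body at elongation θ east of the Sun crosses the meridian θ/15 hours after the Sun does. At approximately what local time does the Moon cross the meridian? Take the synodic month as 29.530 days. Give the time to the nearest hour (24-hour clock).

The Moon has covered 26.8/29.530 of its cycle, so θ ≈ 360° × 26.8/29.530 = 326.7°.
At 15° of sky rotation per hour, 326.7° corresponds to a 21.78 h lag.
12:00 + 21.78 h ≈ 09:47 → 10:00 to the nearest hour.

10:00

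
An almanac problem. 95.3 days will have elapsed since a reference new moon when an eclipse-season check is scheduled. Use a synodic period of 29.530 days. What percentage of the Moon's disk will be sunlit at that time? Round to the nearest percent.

95.3 d spans 3 complete synodic months (3 × 29.530 = 88.59 d) plus 6.71 d.
Elongation θ = 360° × 6.71/29.530 ≈ 81.8°.
With cos θ = 0.143, the lit fraction is (1 − 0.143)/2 ≈ 0.429, so 43%.

43%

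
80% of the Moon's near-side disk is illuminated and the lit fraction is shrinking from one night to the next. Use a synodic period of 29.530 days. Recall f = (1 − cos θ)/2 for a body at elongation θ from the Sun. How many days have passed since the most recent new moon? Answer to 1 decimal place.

From f = (1 − cos θ)/2: cos θ = 1 − 2×0.80 = -0.600; arccos → 126.9°.
Waning ⇒ past full, so θ = 360° − 126.9° = 233.1°.
At 360°/29.530 d per day, 233.1° corresponds to 19.12 days.

19.1 days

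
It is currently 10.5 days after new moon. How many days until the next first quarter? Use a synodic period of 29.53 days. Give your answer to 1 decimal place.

First quarter occurs at elongation 90°, i.e. at age 29.53 × 90/360 = 7.383 d.
Already past this cycle's first quarter; the next is at 7.383 + 29.53 = 36.913 d, so 36.913 − 10.5 = 26.413 days.

26.4 days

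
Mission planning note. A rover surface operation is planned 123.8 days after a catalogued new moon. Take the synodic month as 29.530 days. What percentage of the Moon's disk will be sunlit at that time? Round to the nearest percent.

123.8 d spans 4 complete synodic months (4 × 29.530 = 118.12 d) plus 5.68 d.
Elongation θ = 360° × 5.68/29.530 ≈ 69.2°.
cos 69.2° = 0.354, so f = (1 − 0.354)/2 = 0.323, so 32%.

32%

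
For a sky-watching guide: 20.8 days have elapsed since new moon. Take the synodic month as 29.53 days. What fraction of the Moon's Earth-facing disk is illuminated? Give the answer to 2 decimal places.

Phase angle: θ = 360°·(20.8 d)/(29.53 d) = 253.6°.
Illuminated fraction = (1 − cos 253.6°)/2 = (1 − (-0.283))/2 ≈ 0.641.

0.64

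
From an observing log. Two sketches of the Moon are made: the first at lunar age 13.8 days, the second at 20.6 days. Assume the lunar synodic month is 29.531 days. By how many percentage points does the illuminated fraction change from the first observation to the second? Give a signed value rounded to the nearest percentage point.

θ₁ = 360° × 13.8/29.531 = 168.2°, f₁ = (1 − cos θ₁)/2 = 0.989.
θ₂ = 360° × 20.6/29.531 = 251.1°, f₂ = (1 − cos θ₂)/2 = 0.662.
Change = f₂ − f₁ = -0.328 → -33 percentage points.

-33 pp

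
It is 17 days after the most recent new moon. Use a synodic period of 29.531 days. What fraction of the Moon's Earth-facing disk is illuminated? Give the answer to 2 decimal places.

Phase angle: θ = 360°·(17 d)/(29.531 d) = 207.2°.
cos 207.2° = (-0.889), so f = (1 − (-0.889))/2 = 0.945.

0.94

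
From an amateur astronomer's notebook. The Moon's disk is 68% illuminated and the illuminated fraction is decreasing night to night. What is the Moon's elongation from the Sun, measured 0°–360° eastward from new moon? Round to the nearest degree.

cos θ = 1 − 2f = -0.360, giving a principal value of 111.1°.
Waning ⇒ past full, so θ = 360° − 111.1° = 248.9°.

249°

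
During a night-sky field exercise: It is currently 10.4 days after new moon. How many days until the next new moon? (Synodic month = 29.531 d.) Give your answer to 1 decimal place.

19.1 days

One full lunation from the last new moon is 29.531 d; remaining = 29.531 − 10.4 = 19.131 d.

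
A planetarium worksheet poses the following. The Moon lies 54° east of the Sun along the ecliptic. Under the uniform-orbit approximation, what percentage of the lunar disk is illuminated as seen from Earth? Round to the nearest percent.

Half-versine of 54°: (1 − 0.588)/2 = 0.206, i.e. 21%.

21%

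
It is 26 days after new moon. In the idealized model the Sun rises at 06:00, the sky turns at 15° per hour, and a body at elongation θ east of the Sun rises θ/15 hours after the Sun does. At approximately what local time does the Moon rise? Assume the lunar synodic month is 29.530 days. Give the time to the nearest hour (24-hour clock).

Elongation θ = 360° × 26/29.530 ≈ 317.0°.
Delay after the Sun = 317.0° / (15°/h) ≈ 21.13 h.
06:00 + 21.13 h ≈ 03:08 → 03:00 to the nearest hour.

03:00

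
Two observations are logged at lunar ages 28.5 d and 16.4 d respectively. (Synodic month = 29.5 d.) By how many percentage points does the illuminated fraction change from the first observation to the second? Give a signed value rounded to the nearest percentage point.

+96 pp

First observation: θ = 360°·28.5/29.5 = 347.8°, so f = 0.011.
Second observation: θ = 200.1°, f = 0.969.
Δf = 0.969 − 0.011 = +0.958, i.e. +96 pp.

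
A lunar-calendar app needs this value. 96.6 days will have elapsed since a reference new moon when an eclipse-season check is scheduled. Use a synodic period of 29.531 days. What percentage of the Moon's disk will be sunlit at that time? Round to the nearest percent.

57%

96.6 d spans 3 complete synodic months (3 × 29.531 = 88.59 d) plus 8.01 d.
Phase angle: θ = 360°·(8.01 d)/(29.531 d) = 97.6°.
Illuminated fraction = (1 − cos 97.6°)/2 = (1 − (-0.132))/2 ≈ 0.566, so 57%.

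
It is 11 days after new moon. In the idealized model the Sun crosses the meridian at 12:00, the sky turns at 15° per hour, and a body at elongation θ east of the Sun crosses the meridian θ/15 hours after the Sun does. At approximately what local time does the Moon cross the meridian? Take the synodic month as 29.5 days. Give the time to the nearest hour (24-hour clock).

21:00

Phase angle: θ = 360°·(11 d)/(29.5 d) = 134.2°.
Delay after the Sun = 134.2° / (15°/h) ≈ 8.95 h.
12:00 + 8.95 h ≈ 20:57 → 21:00 to the nearest hour.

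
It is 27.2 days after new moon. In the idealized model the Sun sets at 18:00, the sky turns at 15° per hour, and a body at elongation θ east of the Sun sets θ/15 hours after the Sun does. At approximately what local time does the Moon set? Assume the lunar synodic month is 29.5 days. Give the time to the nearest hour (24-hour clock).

The Moon has covered 27.2/29.5 of its cycle, so θ ≈ 360° × 27.2/29.5 = 331.9°.
The Moon trails the Sun by θ/15 = 331.9/15 ≈ 22.13 hours.
18:00 + 22.13 h ≈ 16:08 → 16:00 to the nearest hour.

16:00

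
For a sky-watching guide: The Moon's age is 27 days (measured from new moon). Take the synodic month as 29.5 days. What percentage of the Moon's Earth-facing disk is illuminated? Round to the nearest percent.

7%

Elongation θ = 360° × 27/29.5 ≈ 329.5°.
cos 329.5° = 0.862, so f = (1 − 0.862)/2 = 0.069, so 7%.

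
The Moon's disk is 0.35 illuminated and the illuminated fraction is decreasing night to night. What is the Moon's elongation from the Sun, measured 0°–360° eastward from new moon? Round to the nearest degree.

287°

cos θ = 1 − 2f = 0.300, giving a principal value of 72.5°.
A waning Moon lies in 180°–360°, so θ = 360° − 72.5° = 287.5°.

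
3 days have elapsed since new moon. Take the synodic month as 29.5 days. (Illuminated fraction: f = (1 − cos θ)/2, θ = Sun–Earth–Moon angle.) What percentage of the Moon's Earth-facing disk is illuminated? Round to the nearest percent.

The Moon has covered 3/29.5 of its cycle, so θ ≈ 360° × 3/29.5 = 36.6°.
cos 36.6° = 0.803, so f = (1 − 0.803)/2 = 0.099, so 10%.

10%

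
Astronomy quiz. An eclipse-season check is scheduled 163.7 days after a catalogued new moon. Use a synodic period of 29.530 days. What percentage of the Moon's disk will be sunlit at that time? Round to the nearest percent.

163.7 d spans 5 complete synodic months (5 × 29.530 = 147.65 d) plus 16.05 d.
Elongation θ = 360° × 16.05/29.530 ≈ 195.7°.
With cos θ = (-0.963), the lit fraction is (1 − (-0.963))/2 ≈ 0.981, so 98%.

98%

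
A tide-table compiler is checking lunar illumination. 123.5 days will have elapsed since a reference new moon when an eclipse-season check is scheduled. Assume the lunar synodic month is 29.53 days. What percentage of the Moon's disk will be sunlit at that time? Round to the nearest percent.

29%

123.5 d spans 4 complete synodic months (4 × 29.53 = 118.12 d) plus 5.38 d.
Elongation θ = 360° × 5.38/29.53 ≈ 65.6°.
With cos θ = 0.413, the lit fraction is (1 − 0.413)/2 ≈ 0.293, so 29%.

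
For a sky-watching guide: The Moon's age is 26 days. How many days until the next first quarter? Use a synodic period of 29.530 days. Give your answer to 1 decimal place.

10.9 days

First quarter occurs at elongation 90°, i.e. at age 29.530 × 90/360 = 7.383 d.
Already past this cycle's first quarter; the next is at 7.383 + 29.530 = 36.913 d, so 36.913 − 26 = 10.913 days.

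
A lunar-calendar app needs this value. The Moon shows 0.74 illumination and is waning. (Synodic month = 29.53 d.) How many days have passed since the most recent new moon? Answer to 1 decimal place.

19.8 days

From f = (1 − cos θ)/2: cos θ = 1 − 2×0.74 = -0.480; arccos → 118.7°.
Waning ⇒ past full, so θ = 360° − 118.7° = 241.3°.
At 360°/29.53 d per day, 241.3° corresponds to 19.79 days.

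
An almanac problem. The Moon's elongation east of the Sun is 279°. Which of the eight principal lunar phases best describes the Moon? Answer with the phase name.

The last quarter sector spans roughly 248°–292°; 279° falls inside it.

last quarter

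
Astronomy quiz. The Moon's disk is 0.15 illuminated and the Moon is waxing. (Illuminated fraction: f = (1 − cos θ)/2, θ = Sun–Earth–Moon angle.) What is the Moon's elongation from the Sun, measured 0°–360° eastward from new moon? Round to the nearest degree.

46°

cos θ = 1 − 2f = 0.700, giving a principal value of 45.6°.
Before full moon the principal value applies: θ = 45.6°.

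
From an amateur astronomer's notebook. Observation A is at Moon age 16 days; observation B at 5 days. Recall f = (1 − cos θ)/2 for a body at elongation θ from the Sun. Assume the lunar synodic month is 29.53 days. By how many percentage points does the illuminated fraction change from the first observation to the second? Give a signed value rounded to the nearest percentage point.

-73 pp

First observation: θ = 360°·16/29.53 = 195.1°, so f = 0.983.
Second observation: θ = 61.0°, f = 0.257.
Δf = 0.257 − 0.983 = -0.726, i.e. -73 pp.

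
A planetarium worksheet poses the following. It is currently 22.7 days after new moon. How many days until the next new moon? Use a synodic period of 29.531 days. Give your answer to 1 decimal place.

6.8 days

One full lunation from the last new moon is 29.531 d; remaining = 29.531 − 22.7 = 6.831 d.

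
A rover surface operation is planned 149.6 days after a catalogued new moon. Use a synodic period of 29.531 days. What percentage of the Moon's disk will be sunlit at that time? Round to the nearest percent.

Reduce mod P: 149.6 − 5×29.531 = 1.94 d into the current lunation.
The Moon has covered 1.94/29.531 of its cycle, so θ ≈ 360° × 1.94/29.531 = 23.7°.
Illuminated fraction = (1 − cos 23.7°)/2 = (1 − 0.916)/2 ≈ 0.042, so 4%.

4%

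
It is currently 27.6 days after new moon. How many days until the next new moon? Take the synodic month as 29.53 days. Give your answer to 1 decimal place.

One full lunation from the last new moon is 29.53 d; remaining = 29.53 − 27.6 = 1.930 d.

1.9 days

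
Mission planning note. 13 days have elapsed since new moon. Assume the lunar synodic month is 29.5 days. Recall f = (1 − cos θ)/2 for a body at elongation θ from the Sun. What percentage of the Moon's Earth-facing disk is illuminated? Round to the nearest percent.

97%

Elongation θ = 360° × 13/29.5 ≈ 158.6°.
With cos θ = (-0.931), the lit fraction is (1 − (-0.931))/2 ≈ 0.966, so 97%.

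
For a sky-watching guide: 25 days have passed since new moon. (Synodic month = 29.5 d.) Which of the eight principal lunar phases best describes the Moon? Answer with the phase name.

waning crescent

θ ≈ 360° × 25/29.5 = 305°, which falls in the waning crescent sector.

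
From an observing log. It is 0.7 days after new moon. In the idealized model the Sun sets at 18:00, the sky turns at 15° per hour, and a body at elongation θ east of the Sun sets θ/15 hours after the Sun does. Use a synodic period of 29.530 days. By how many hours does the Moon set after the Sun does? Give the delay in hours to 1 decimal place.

Phase angle: θ = 360°·(0.7 d)/(29.530 d) = 8.5°.
At 15° of sky rotation per hour, 8.5° corresponds to a 0.57 h lag.
So the Moon sets 0.57 h after the Sun.

0.6 h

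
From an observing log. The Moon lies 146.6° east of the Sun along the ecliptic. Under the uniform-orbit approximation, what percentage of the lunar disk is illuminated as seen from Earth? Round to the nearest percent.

f = (1 − cos 146.6°)/2 = (1 − (-0.835))/2 ≈ 0.917, i.e. 92%.

92%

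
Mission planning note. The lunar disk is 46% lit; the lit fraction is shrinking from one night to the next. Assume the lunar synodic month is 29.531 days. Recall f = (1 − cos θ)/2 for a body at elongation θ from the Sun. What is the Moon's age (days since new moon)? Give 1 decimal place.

22.5 days

Invert f = (1 − cos θ)/2 to get cos θ = 1 − 2(0.46) = 0.080, hence θ₀ = arccos 0.080 = 85.4°.
Since the Moon is past full (waning), take the reflex angle: θ = 360° − 85.4° = 274.6°.
That fraction of the synodic month is 274.6/360 × 29.531 d ≈ 22.52 d.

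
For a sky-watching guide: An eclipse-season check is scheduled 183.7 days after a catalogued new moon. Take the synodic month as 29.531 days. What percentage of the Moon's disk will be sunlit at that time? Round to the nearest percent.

41%

Reduce mod P: 183.7 − 6×29.531 = 6.51 d into the current lunation.
Elongation θ = 360° × 6.51/29.531 ≈ 79.4°.
Illuminated fraction = (1 − cos 79.4°)/2 = (1 − 0.184)/2 ≈ 0.408, so 41%.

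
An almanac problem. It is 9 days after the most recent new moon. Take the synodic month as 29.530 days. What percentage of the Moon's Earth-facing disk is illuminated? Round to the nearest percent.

Elongation θ = 360° × 9/29.530 ≈ 109.7°.
cos 109.7° = (-0.337), so f = (1 − (-0.337))/2 = 0.669, so 67%.

67%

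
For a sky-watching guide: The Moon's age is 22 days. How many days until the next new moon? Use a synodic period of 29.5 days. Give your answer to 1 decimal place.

One full lunation from the last new moon is 29.5 d; remaining = 29.5 − 22 = 7.500 d.

7.5 days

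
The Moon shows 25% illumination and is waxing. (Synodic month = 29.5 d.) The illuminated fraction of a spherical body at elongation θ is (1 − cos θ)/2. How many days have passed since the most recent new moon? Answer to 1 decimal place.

cos θ = 1 − 2f = 0.500, giving a principal value of 60.0°.
Before full moon the principal value applies: θ = 60.0°.
Age = 29.5 × 60.0°/360° ≈ 4.92 days.

4.9 days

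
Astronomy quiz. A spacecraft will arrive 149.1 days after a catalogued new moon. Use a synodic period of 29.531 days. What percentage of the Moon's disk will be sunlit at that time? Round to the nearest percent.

149.1 d spans 5 complete synodic months (5 × 29.531 = 147.66 d) plus 1.44 d.
The Moon has covered 1.44/29.531 of its cycle, so θ ≈ 360° × 1.44/29.531 = 17.6°.
cos 17.6° = 0.953, so f = (1 − 0.953)/2 = 0.023, so 2%.

2%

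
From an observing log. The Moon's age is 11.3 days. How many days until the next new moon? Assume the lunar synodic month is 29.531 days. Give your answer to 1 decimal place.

One full lunation from the last new moon is 29.531 d; remaining = 29.531 − 11.3 = 18.231 d.

18.2 days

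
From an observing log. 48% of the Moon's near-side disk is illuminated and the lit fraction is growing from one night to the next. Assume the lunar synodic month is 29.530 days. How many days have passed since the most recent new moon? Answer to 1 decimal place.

7.2 days

Invert f = (1 − cos θ)/2 to get cos θ = 1 − 2(0.48) = 0.040, hence θ₀ = arccos 0.040 = 87.7°.
The Moon is waxing (0°–180°), so θ = 87.7° directly.
At 360°/29.530 d per day, 87.7° corresponds to 7.19 days.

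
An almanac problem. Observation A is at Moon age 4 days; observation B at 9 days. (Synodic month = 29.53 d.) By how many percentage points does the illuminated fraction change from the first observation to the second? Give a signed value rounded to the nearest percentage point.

First observation: θ = 360°·4/29.53 = 48.8°, so f = 0.170.
Second observation: θ = 109.7°, f = 0.669.
Δf = 0.669 − 0.170 = +0.498, i.e. +50 pp.

+50 pp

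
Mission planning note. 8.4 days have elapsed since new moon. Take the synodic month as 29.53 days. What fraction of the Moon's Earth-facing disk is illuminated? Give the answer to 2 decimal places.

Elongation θ = 360° × 8.4/29.53 ≈ 102.4°.
Illuminated fraction = (1 − cos 102.4°)/2 = (1 − (-0.215))/2 ≈ 0.607.

0.61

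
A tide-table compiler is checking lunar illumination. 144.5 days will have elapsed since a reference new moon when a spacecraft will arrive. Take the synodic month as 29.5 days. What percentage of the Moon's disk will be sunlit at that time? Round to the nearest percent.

10%

144.5 d spans 4 complete synodic months (4 × 29.5 = 118.00 d) plus 26.50 d.
Phase angle: θ = 360°·(26.50 d)/(29.5 d) = 323.4°.
Illuminated fraction = (1 − cos 323.4°)/2 = (1 − 0.803)/2 ≈ 0.099, so 10%.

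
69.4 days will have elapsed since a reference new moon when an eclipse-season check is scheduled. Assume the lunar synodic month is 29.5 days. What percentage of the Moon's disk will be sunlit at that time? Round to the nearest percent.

Reduce mod P: 69.4 − 2×29.5 = 10.40 d into the current lunation.
Phase angle: θ = 360°·(10.40 d)/(29.5 d) = 126.9°.
cos 126.9° = (-0.601), so f = (1 − (-0.601))/2 = 0.800, so 80%.

80%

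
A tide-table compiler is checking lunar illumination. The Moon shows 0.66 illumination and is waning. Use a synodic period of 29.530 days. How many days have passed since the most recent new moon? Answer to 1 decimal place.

Invert f = (1 − cos θ)/2 to get cos θ = 1 − 2(0.66) = -0.320, hence θ₀ = arccos -0.320 = 108.7°.
Waning ⇒ past full, so θ = 360° − 108.7° = 251.3°.
Age = 29.530 × 251.3°/360° ≈ 20.62 days.

20.6 days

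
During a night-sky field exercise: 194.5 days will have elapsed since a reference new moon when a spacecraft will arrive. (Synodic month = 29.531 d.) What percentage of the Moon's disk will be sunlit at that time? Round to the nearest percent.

194.5/29.531 = 6.586 lunations, so 6 complete cycles and 17.31 d into the next.
Elongation θ = 360° × 17.31/29.531 ≈ 211.1°.
With cos θ = (-0.857), the lit fraction is (1 − (-0.857))/2 ≈ 0.928, so 93%.

93%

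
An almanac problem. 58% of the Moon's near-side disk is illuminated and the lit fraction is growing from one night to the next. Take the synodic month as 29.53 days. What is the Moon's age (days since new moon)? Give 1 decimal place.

Invert f = (1 − cos θ)/2 to get cos θ = 1 − 2(0.58) = -0.160, hence θ₀ = arccos -0.160 = 99.2°.
Waxing ⇒ before full, so θ = 99.2°.
Age = 29.53 × 99.2°/360° ≈ 8.14 days.

8.1 days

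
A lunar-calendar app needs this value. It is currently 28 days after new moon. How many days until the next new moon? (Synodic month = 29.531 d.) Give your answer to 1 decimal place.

1.5 days

One full lunation from the last new moon is 29.531 d; remaining = 29.531 − 28 = 1.531 d.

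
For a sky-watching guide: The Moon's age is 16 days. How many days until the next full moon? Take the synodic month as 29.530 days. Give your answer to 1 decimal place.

Full moon is 0.5 of the way through the cycle: age 0.5 × 29.530 = 14.765 d.
Already past this cycle's full moon; the next is at 14.765 + 29.530 = 44.295 d, so 44.295 − 16 = 28.295 days.

28.3 days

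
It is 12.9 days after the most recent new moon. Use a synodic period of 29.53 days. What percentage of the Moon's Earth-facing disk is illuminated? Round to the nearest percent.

Phase angle: θ = 360°·(12.9 d)/(29.53 d) = 157.3°.
With cos θ = (-0.922), the lit fraction is (1 − (-0.922))/2 ≈ 0.961, so 96%.

96%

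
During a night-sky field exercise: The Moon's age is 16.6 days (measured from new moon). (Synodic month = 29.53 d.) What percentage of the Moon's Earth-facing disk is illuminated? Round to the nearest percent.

Elongation θ = 360° × 16.6/29.53 ≈ 202.4°.
With cos θ = (-0.925), the lit fraction is (1 − (-0.925))/2 ≈ 0.962, so 96%.

96%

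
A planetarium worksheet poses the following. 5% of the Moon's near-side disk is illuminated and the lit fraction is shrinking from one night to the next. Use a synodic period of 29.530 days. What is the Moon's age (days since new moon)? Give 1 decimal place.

27.4 days

From f = (1 − cos θ)/2: cos θ = 1 − 2×0.05 = 0.900; arccos → 25.8°.
Since the Moon is past full (waning), take the reflex angle: θ = 360° − 25.8° = 334.2°.
Age = 29.530 × 334.2°/360° ≈ 27.41 days.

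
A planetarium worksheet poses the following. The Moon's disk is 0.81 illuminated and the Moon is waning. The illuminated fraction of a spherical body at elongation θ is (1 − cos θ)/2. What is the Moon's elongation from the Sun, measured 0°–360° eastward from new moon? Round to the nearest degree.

cos θ = 1 − 2f = -0.620, giving a principal value of 128.3°.
Since the Moon is past full (waning), take the reflex angle: θ = 360° − 128.3° = 231.7°.

232°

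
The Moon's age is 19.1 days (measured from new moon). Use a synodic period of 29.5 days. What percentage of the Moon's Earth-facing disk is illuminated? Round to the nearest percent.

80%

Phase angle: θ = 360°·(19.1 d)/(29.5 d) = 233.1°.
With cos θ = (-0.601), the lit fraction is (1 − (-0.601))/2 ≈ 0.800, so 80%.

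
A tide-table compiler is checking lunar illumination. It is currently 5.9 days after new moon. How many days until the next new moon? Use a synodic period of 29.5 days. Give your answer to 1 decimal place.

23.6 days

The next new moon completes the synodic month: 29.5 − 5.9 = 23.600 days.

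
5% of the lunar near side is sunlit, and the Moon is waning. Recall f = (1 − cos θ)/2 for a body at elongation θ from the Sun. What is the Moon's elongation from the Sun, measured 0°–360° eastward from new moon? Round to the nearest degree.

334°

Invert f = (1 − cos θ)/2 to get cos θ = 1 − 2(0.05) = 0.900, hence θ₀ = arccos 0.900 = 25.8°.
A waning Moon lies in 180°–360°, so θ = 360° − 25.8° = 334.2°.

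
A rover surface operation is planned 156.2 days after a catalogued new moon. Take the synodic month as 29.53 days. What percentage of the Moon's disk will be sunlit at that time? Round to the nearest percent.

Reduce mod P: 156.2 − 5×29.53 = 8.55 d into the current lunation.
The Moon has covered 8.55/29.53 of its cycle, so θ ≈ 360° × 8.55/29.53 = 104.2°.
cos 104.2° = (-0.246), so f = (1 − (-0.246))/2 = 0.623, so 62%.

62%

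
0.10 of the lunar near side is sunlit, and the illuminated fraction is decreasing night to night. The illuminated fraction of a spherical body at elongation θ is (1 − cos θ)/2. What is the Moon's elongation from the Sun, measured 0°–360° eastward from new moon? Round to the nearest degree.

323°

cos θ = 1 − 2f = 0.800, giving a principal value of 36.9°.
Waning ⇒ past full, so θ = 360° − 36.9° = 323.1°.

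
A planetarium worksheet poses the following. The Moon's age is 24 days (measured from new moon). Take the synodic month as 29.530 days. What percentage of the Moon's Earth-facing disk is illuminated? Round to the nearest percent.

31%

Elongation θ = 360° × 24/29.530 ≈ 292.6°.
With cos θ = 0.384, the lit fraction is (1 − 0.384)/2 ≈ 0.308, so 31%.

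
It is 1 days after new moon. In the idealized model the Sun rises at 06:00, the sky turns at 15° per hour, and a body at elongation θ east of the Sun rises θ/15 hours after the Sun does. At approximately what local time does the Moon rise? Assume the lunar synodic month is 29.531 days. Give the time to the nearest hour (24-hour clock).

The Moon has covered 1/29.531 of its cycle, so θ ≈ 360° × 1/29.531 = 12.2°.
The Moon trails the Sun by θ/15 = 12.2/15 ≈ 0.81 hours.
06:00 + 0.81 h ≈ 06:49 → 07:00 to the nearest hour.

07:00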